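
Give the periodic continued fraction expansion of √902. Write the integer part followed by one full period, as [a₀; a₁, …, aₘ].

[30; 30, 60]

a₀ = ⌊√902⌋ = 30.
With m₀=0, d₀=1 and mₖ₊₁ = dₖaₖ − mₖ, dₖ₊₁ = (n − mₖ₊₁²)/dₖ, aₖ₊₁ = ⌊(a₀+mₖ₊₁)/dₖ₊₁⌋:
  k=1: m=30, d=2, a=30
  k=2: m=30, d=1, a=60
d=1 and a=2a₀=60 at k=2, so the next step gives (m, d) = (30, 2) again — its k=1 value — and the period has length 2.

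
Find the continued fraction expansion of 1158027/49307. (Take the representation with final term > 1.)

[23; 2, 17, 2, 3, 16, 12]

1158027 = 23*49307 + 23966
49307 = 2*23966 + 1375
23966 = 17*1375 + 591
1375 = 2*591 + 193
591 = 3*193 + 12
193 = 16*12 + 1
12 = 12*1 + 0  (stop)
So 1158027/49307 = [23; 2, 17, 2, 3, 16, 12].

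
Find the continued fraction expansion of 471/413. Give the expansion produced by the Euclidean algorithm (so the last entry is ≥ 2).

471 = 1×413 + 58
413 = 7×58 + 7
58 = 8×7 + 2
7 = 3×2 + 1
2 = 2×1 + 0  (stop)
So 471/413 = [1; 7, 8, 3, 2].

[1; 7, 8, 3, 2]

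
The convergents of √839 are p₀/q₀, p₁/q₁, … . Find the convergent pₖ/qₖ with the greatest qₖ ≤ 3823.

√839 = [28; 1, 27, 1, 56, …] (period length 4).
Convergents:
  p_0/q_0 = 28/1
  p_1/q_1 = 29/1
  p_2/q_2 = 811/28
  p_3/q_3 = 840/29
  p_4/q_4 = 47851/1652
  p_5/q_5 = 48691/1681
  p_6/q_6 = 1362508/47039
q_5 = 1681 ≤ 3823 < 47039 = q_6, so the answer is 48691/1681.

48691/1681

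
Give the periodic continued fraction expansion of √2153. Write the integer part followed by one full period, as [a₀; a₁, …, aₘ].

a₀ = ⌊√2153⌋ = 46.
With m₀=0, d₀=1 and mₖ₊₁ = dₖaₖ − mₖ, dₖ₊₁ = (n − mₖ₊₁²)/dₖ, aₖ₊₁ = ⌊(a₀+mₖ₊₁)/dₖ₊₁⌋:
  k=1: m=46, d=37, a=2
  k=2: m=28, d=37, a=2
  k=3: m=46, d=1, a=92
d=1 and a=2a₀=92 at k=3, so the next step gives (m, d) = (46, 37) again — its k=1 value — and the period has length 3.

[46; 2, 2, 92]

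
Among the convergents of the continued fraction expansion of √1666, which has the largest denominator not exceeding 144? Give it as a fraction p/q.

2449/60

√1666 = [40; 1, 4, 2, 4, 1, 80, …] (period length 6).
Convergents:
  p_0/q_0 = 40/1
  p_1/q_1 = 41/1
  p_2/q_2 = 204/5
  p_3/q_3 = 449/11
  p_4/q_4 = 2000/49
  p_5/q_5 = 2449/60
  p_6/q_6 = 197920/4849
q_5 = 60 ≤ 144 < 4849 = q_6, so the answer is 2449/60.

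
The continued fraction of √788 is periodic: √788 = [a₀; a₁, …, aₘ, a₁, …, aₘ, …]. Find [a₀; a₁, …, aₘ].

a₀ = ⌊√788⌋ = 28.

[28; 14, 56]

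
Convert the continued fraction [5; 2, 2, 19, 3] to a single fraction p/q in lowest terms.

1599/296

Fold from the inside: start with 3/1.
  19 + 1/3 = 58/3
  2 + 3/58 = 119/58
  2 + 58/119 = 296/119
  5 + 119/296 = 1599/296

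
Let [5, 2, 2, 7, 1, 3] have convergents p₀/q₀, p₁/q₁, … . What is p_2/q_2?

Using pₖ = aₖpₖ₋₁ + pₖ₋₂, qₖ = aₖqₖ₋₁ + qₖ₋₂ (with p₋₁=1, p₋₂=0, q₋₁=0, q₋₂=1):
  k=0: a=5, p=5, q=1
  k=1: a=2, p=11, q=2
  k=2: a=2, p=27, q=5

27/5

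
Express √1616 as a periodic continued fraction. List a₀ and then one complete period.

a₀ = ⌊√1616⌋ = 40.
With m₀=0, d₀=1 and mₖ₊₁ = dₖaₖ − mₖ, dₖ₊₁ = (n − mₖ₊₁²)/dₖ, aₖ₊₁ = ⌊(a₀+mₖ₊₁)/dₖ₊₁⌋:
  k=1: m=40, d=16, a=5
  k=2: m=40, d=1, a=80
d=1 and a=2a₀=80 at k=2, so the next step gives (m, d) = (40, 16) again — its k=1 value — and the period has length 2.

[40; 5, 80]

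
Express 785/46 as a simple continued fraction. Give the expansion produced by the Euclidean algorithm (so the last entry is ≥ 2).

785 = 17·46 + 3
46 = 15·3 + 1
3 = 3·1 + 0  (stop)
So 785/46 = [17; 15, 3].

[17; 15, 3]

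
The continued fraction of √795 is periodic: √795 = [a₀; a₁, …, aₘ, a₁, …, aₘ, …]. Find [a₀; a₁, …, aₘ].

[28; 5, 9, 5, 56]

a₀ = ⌊√795⌋ = 28.
With m₀=0, d₀=1 and mₖ₊₁ = dₖaₖ − mₖ, dₖ₊₁ = (n − mₖ₊₁²)/dₖ, aₖ₊₁ = ⌊(a₀+mₖ₊₁)/dₖ₊₁⌋:
  k=1: m=28, d=11, a=5
  k=2: m=27, d=6, a=9
  k=3: m=27, d=11, a=5
  k=4: m=28, d=1, a=56
d=1 and a=2a₀=56 at k=4, so the next step gives (m, d) = (28, 11) again — its k=1 value — and the period has length 4.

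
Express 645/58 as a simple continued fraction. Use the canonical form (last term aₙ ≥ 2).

645 = 11*58 + 7
58 = 8*7 + 2
7 = 3*2 + 1
2 = 2*1 + 0  (stop)
So 645/58 = [11; 8, 3, 2].

[11; 8, 3, 2]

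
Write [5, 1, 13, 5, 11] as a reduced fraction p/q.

4714/795

Fold from the inside: start with 11/1.
  5 + 1/11 = 56/11
  13 + 11/56 = 739/56
  1 + 56/739 = 795/739
  5 + 739/795 = 4714/795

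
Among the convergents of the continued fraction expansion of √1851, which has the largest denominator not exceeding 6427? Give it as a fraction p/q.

√1851 = [43; 43, 86, …] (period length 2).
Convergents:
  p_0/q_0 = 43/1
  p_1/q_1 = 1850/43
  p_2/q_2 = 159143/3699
  p_3/q_3 = 6844999/159100
q_2 = 3699 ≤ 6427 < 159100 = q_3, so the answer is 159143/3699.

159143/3699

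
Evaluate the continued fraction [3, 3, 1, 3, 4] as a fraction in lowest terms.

209/64

Fold from the inside: start with 4/1.
  3 + 1/4 = 13/4
  1 + 4/13 = 17/13
  3 + 13/17 = 64/17
  3 + 17/64 = 209/64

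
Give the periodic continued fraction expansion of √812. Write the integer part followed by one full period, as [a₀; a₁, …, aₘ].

a₀ = ⌊√812⌋ = 28.

[28; 2, 56]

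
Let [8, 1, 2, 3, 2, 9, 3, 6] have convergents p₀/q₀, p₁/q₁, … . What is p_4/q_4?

Using pₖ = aₖpₖ₋₁ + pₖ₋₂, qₖ = aₖqₖ₋₁ + qₖ₋₂ (with p₋₁=1, p₋₂=0, q₋₁=0, q₋₂=1):
  k=0: a=8, p=8, q=1
  k=1: a=1, p=9, q=1
  k=2: a=2, p=26, q=3
  k=3: a=3, p=87, q=10
  k=4: a=2, p=200, q=23

200/23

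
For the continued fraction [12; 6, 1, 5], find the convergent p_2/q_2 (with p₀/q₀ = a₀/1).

Using pₖ = aₖpₖ₋₁ + pₖ₋₂, qₖ = aₖqₖ₋₁ + qₖ₋₂ (with p₋₁=1, p₋₂=0, q₋₁=0, q₋₂=1):
  k=0: a=12, p=12, q=1
  k=1: a=6, p=73, q=6
  k=2: a=1, p=85, q=7

85/7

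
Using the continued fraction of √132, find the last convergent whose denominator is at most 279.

√132 = [11; 2, 22, …] (period length 2).
Convergents:
  p_0/q_0 = 11/1
  p_1/q_1 = 23/2
  p_2/q_2 = 517/45
  p_3/q_3 = 1057/92
  p_4/q_4 = 23771/2069
q_3 = 92 ≤ 279 < 2069 = q_4, so the answer is 1057/92.

1057/92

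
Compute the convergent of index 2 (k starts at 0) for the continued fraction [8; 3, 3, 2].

83/10

Using pₖ = aₖpₖ₋₁ + pₖ₋₂, qₖ = aₖqₖ₋₁ + qₖ₋₂ (with p₋₁=1, p₋₂=0, q₋₁=0, q₋₂=1):
  k=0: a=8, p=8, q=1
  k=1: a=3, p=25, q=3
  k=2: a=3, p=83, q=10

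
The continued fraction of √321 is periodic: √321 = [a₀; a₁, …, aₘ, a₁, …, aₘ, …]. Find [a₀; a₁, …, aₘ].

a₀ = ⌊√321⌋ = 17.
With m₀=0, d₀=1 and mₖ₊₁ = dₖaₖ − mₖ, dₖ₊₁ = (n − mₖ₊₁²)/dₖ, aₖ₊₁ = ⌊(a₀+mₖ₊₁)/dₖ₊₁⌋:
  k=1: m=17, d=32, a=1
  k=2: m=15, d=3, a=10
  k=3: m=15, d=32, a=1
  k=4: m=17, d=1, a=34
d=1 and a=2a₀=34 at k=4, so the next step gives (m, d) = (17, 32) again — its k=1 value — and the period has length 4.

[17; 1, 10, 1, 34]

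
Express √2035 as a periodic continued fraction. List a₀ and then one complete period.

[45; 9, 90]

a₀ = ⌊√2035⌋ = 45.
With m₀=0, d₀=1 and mₖ₊₁ = dₖaₖ − mₖ, dₖ₊₁ = (n − mₖ₊₁²)/dₖ, aₖ₊₁ = ⌊(a₀+mₖ₊₁)/dₖ₊₁⌋:
  k=1: m=45, d=10, a=9
  k=2: m=45, d=1, a=90
d=1 and a=2a₀=90 at k=2, so the next step gives (m, d) = (45, 10) again — its k=1 value — and the period has length 2.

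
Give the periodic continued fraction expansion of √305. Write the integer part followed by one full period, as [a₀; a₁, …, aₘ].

[17; 2, 6, 2, 34]

a₀ = ⌊√305⌋ = 17.
With m₀=0, d₀=1 and mₖ₊₁ = dₖaₖ − mₖ, dₖ₊₁ = (n − mₖ₊₁²)/dₖ, aₖ₊₁ = ⌊(a₀+mₖ₊₁)/dₖ₊₁⌋:
  k=1: m=17, d=16, a=2
  k=2: m=15, d=5, a=6
  k=3: m=15, d=16, a=2
  k=4: m=17, d=1, a=34
d=1 and a=2a₀=34 at k=4, so the next step gives (m, d) = (17, 16) again — its k=1 value — and the period has length 4.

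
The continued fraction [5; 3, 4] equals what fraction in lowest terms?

69/13

Using pₖ = aₖpₖ₋₁ + pₖ₋₂ and qₖ = aₖqₖ₋₁ + qₖ₋₂:
  k=0: a=5, p=5, q=1
  k=1: a=3, p=16, q=3
  k=2: a=4, p=69, q=13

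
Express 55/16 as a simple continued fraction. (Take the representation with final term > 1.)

[3; 2, 3, 2]

55 = 3·16 + 7
16 = 2·7 + 2
7 = 3·2 + 1
2 = 2·1 + 0  (stop)
So 55/16 = [3; 2, 3, 2].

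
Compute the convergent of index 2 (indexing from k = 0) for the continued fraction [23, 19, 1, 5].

Using pₖ = aₖpₖ₋₁ + pₖ₋₂, qₖ = aₖqₖ₋₁ + qₖ₋₂ (with p₋₁=1, p₋₂=0, q₋₁=0, q₋₂=1):
  k=0: a=23, p=23, q=1
  k=1: a=19, p=438, q=19
  k=2: a=1, p=461, q=20

461/20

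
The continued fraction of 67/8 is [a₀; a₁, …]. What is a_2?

1

67 = 8·8 + 3   →  a_0 = 8
8 = 2·3 + 2   →  a_1 = 2
3 = 1·2 + 1   →  a_2 = 1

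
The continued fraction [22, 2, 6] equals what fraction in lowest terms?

292/13

Fold from the inside: start with 6/1.
  2 + 1/6 = 13/6
  22 + 6/13 = 292/13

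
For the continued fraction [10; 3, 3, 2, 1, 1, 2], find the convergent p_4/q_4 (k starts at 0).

340/33

Using pₖ = aₖpₖ₋₁ + pₖ₋₂, qₖ = aₖqₖ₋₁ + qₖ₋₂ (with p₋₁=1, p₋₂=0, q₋₁=0, q₋₂=1):
  k=0: a=10, p=10, q=1
  k=1: a=3, p=31, q=3
  k=2: a=3, p=103, q=10
  k=3: a=2, p=237, q=23
  k=4: a=1, p=340, q=33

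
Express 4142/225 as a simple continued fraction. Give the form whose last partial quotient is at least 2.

[18; 2, 2, 4, 10]

4142 = 18×225 + 92
225 = 2×92 + 41
92 = 2×41 + 10
41 = 4×10 + 1
10 = 10×1 + 0  (stop)
So 4142/225 = [18; 2, 2, 4, 10].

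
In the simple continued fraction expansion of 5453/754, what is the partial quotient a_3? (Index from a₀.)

5453 = 7·754 + 175   →  a_0 = 7
754 = 4·175 + 54   →  a_1 = 4
175 = 3·54 + 13   →  a_2 = 3
54 = 4·13 + 2   →  a_3 = 4

4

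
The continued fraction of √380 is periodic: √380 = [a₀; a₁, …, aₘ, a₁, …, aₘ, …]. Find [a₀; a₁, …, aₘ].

[19; 2, 38]

a₀ = ⌊√380⌋ = 19.
With m₀=0, d₀=1 and mₖ₊₁ = dₖaₖ − mₖ, dₖ₊₁ = (n − mₖ₊₁²)/dₖ, aₖ₊₁ = ⌊(a₀+mₖ₊₁)/dₖ₊₁⌋:
  k=1: m=19, d=19, a=2
  k=2: m=19, d=1, a=38
d=1 and a=2a₀=38 at k=2, so the next step gives (m, d) = (19, 19) again — its k=1 value — and the period has length 2.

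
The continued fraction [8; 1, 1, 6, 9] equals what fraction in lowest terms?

1016/119

Fold from the inside: start with 9/1.
  6 + 1/9 = 55/9
  1 + 9/55 = 64/55
  1 + 55/64 = 119/64
  8 + 64/119 = 1016/119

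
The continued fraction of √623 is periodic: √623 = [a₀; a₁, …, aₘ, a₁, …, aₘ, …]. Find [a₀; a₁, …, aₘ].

a₀ = ⌊√623⌋ = 24.
With m₀=0, d₀=1 and mₖ₊₁ = dₖaₖ − mₖ, dₖ₊₁ = (n − mₖ₊₁²)/dₖ, aₖ₊₁ = ⌊(a₀+mₖ₊₁)/dₖ₊₁⌋:
  k=1: m=24, d=47, a=1
  k=2: m=23, d=2, a=23
  k=3: m=23, d=47, a=1
  k=4: m=24, d=1, a=48
d=1 and a=2a₀=48 at k=4, so the next step gives (m, d) = (24, 47) again — its k=1 value — and the period has length 4.

[24; 1, 23, 1, 48]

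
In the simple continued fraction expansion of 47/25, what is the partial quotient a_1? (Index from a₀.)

47 = 1·25 + 22   →  a_0 = 1
25 = 1·22 + 3   →  a_1 = 1

1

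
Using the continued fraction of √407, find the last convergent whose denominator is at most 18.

343/17

√407 = [20; 5, 1, 2, 1, 5, 40, …] (period length 6).
Convergents:
  p_0/q_0 = 20/1
  p_1/q_1 = 101/5
  p_2/q_2 = 121/6
  p_3/q_3 = 343/17
  p_4/q_4 = 464/23
q_3 = 17 ≤ 18 < 23 = q_4, so the answer is 343/17.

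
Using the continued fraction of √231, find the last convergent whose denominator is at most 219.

√231 = [15; 5, 30, …] (period length 2).
Convergents:
  p_0/q_0 = 15/1
  p_1/q_1 = 76/5
  p_2/q_2 = 2295/151
  p_3/q_3 = 11551/760
q_2 = 151 ≤ 219 < 760 = q_3, so the answer is 2295/151.

2295/151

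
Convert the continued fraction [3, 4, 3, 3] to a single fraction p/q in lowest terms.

139/43

Using pₖ = aₖpₖ₋₁ + pₖ₋₂ and qₖ = aₖqₖ₋₁ + qₖ₋₂:
  k=0: a=3, p=3, q=1
  k=1: a=4, p=13, q=4
  k=2: a=3, p=42, q=13
  k=3: a=3, p=139, q=43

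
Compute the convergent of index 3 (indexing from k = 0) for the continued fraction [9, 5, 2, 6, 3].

Using pₖ = aₖpₖ₋₁ + pₖ₋₂, qₖ = aₖqₖ₋₁ + qₖ₋₂ (with p₋₁=1, p₋₂=0, q₋₁=0, q₋₂=1):
  k=0: a=9, p=9, q=1
  k=1: a=5, p=46, q=5
  k=2: a=2, p=101, q=11
  k=3: a=6, p=652, q=71

652/71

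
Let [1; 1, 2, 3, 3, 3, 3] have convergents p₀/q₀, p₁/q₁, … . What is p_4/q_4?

Using pₖ = aₖpₖ₋₁ + pₖ₋₂, qₖ = aₖqₖ₋₁ + qₖ₋₂ (with p₋₁=1, p₋₂=0, q₋₁=0, q₋₂=1):
  k=0: a=1, p=1, q=1
  k=1: a=1, p=2, q=1
  k=2: a=2, p=5, q=3
  k=3: a=3, p=17, q=10
  k=4: a=3, p=56, q=33

56/33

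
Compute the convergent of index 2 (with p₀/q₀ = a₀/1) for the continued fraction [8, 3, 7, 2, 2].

Using pₖ = aₖpₖ₋₁ + pₖ₋₂, qₖ = aₖqₖ₋₁ + qₖ₋₂ (with p₋₁=1, p₋₂=0, q₋₁=0, q₋₂=1):
  k=0: a=8, p=8, q=1
  k=1: a=3, p=25, q=3
  k=2: a=7, p=183, q=22

183/22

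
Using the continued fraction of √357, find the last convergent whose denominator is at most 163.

√357 = [18; 1, 8, 2, 8, 1, 36, …] (period length 6).
Convergents:
  p_0/q_0 = 18/1
  p_1/q_1 = 19/1
  p_2/q_2 = 170/9
  p_3/q_3 = 359/19
  p_4/q_4 = 3042/161
  p_5/q_5 = 3401/180
q_4 = 161 ≤ 163 < 180 = q_5, so the answer is 3042/161.

3042/161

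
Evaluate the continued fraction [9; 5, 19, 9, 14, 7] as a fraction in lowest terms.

797488/86703

Using pₖ = aₖpₖ₋₁ + pₖ₋₂ and qₖ = aₖqₖ₋₁ + qₖ₋₂:
  k=0: a=9, p=9, q=1
  k=1: a=5, p=46, q=5
  k=2: a=19, p=883, q=96
  k=3: a=9, p=7993, q=869
  k=4: a=14, p=112785, q=12262
  k=5: a=7, p=797488, q=86703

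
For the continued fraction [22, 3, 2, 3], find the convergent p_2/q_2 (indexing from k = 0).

Using pₖ = aₖpₖ₋₁ + pₖ₋₂, qₖ = aₖqₖ₋₁ + qₖ₋₂ (with p₋₁=1, p₋₂=0, q₋₁=0, q₋₂=1):
  k=0: a=22, p=22, q=1
  k=1: a=3, p=67, q=3
  k=2: a=2, p=156, q=7

156/7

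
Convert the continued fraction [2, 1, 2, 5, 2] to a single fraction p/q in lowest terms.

Using pₖ = aₖpₖ₋₁ + pₖ₋₂ and qₖ = aₖqₖ₋₁ + qₖ₋₂:
  k=0: a=2, p=2, q=1
  k=1: a=1, p=3, q=1
  k=2: a=2, p=8, q=3
  k=3: a=5, p=43, q=16
  k=4: a=2, p=94, q=35

94/35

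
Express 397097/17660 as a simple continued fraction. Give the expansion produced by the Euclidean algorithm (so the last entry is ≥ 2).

397097 = 22×17660 + 8577
17660 = 2×8577 + 506
8577 = 16×506 + 481
506 = 1×481 + 25
481 = 19×25 + 6
25 = 4×6 + 1
6 = 6×1 + 0  (stop)
So 397097/17660 = [22; 2, 16, 1, 19, 4, 6].

[22; 2, 16, 1, 19, 4, 6]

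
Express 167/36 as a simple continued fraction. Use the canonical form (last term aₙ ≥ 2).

167 = 4×36 + 23
36 = 1×23 + 13
23 = 1×13 + 10
13 = 1×10 + 3
10 = 3×3 + 1
3 = 3×1 + 0  (stop)
So 167/36 = [4; 1, 1, 1, 3, 3].

[4; 1, 1, 1, 3, 3]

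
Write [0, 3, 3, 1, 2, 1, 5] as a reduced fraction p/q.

86/281

Using pₖ = aₖpₖ₋₁ + pₖ₋₂ and qₖ = aₖqₖ₋₁ + qₖ₋₂:
  k=0: a=0, p=0, q=1
  k=1: a=3, p=1, q=3
  k=2: a=3, p=3, q=10
  k=3: a=1, p=4, q=13
  k=4: a=2, p=11, q=36
  k=5: a=1, p=15, q=49
  k=6: a=5, p=86, q=281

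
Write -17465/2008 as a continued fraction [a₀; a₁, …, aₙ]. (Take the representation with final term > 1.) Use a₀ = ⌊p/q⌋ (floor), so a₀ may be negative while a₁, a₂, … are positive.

-17465 = -9×2008 + 607
2008 = 3×607 + 187
607 = 3×187 + 46
187 = 4×46 + 3
46 = 15×3 + 1
3 = 3×1 + 0  (stop)
So -17465/2008 = [-9; 3, 3, 4, 15, 3].

[-9; 3, 3, 4, 15, 3]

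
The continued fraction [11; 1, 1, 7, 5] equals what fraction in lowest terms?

Fold from the inside: start with 5/1.
  7 + 1/5 = 36/5
  1 + 5/36 = 41/36
  1 + 36/41 = 77/41
  11 + 41/77 = 888/77

888/77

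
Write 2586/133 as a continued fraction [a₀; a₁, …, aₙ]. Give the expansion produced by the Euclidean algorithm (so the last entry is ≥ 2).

[19; 2, 3, 1, 14]

2586 = 19×133 + 59
133 = 2×59 + 15
59 = 3×15 + 14
15 = 1×14 + 1
14 = 14×1 + 0  (stop)
So 2586/133 = [19; 2, 3, 1, 14].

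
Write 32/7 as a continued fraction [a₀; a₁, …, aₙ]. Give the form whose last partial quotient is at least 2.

32 = 4×7 + 4
7 = 1×4 + 3
4 = 1×3 + 1
3 = 3×1 + 0  (stop)
So 32/7 = [4; 1, 1, 3].

[4; 1, 1, 3]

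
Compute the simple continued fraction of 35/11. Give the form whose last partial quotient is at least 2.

35 = 3*11 + 2
11 = 5*2 + 1
2 = 2*1 + 0  (stop)
So 35/11 = [3; 5, 2].

[3; 5, 2]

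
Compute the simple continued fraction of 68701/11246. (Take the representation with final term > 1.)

68701 = 6·11246 + 1225
11246 = 9·1225 + 221
1225 = 5·221 + 120
221 = 1·120 + 101
120 = 1·101 + 19
101 = 5·19 + 6
19 = 3·6 + 1
6 = 6·1 + 0  (stop)
So 68701/11246 = [6; 9, 5, 1, 1, 5, 3, 6].

[6; 9, 5, 1, 1, 5, 3, 6]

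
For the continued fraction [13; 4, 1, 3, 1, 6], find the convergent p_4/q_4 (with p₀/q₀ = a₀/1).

317/24

Using pₖ = aₖpₖ₋₁ + pₖ₋₂, qₖ = aₖqₖ₋₁ + qₖ₋₂ (with p₋₁=1, p₋₂=0, q₋₁=0, q₋₂=1):
  k=0: a=13, p=13, q=1
  k=1: a=4, p=53, q=4
  k=2: a=1, p=66, q=5
  k=3: a=3, p=251, q=19
  k=4: a=1, p=317, q=24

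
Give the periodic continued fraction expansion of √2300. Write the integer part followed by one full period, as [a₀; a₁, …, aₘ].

a₀ = ⌊√2300⌋ = 47.

[47; 1, 22, 1, 94]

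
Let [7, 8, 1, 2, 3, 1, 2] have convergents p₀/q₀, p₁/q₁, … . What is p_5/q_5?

Using pₖ = aₖpₖ₋₁ + pₖ₋₂, qₖ = aₖqₖ₋₁ + qₖ₋₂ (with p₋₁=1, p₋₂=0, q₋₁=0, q₋₂=1):
  k=0: a=7, p=7, q=1
  k=1: a=8, p=57, q=8
  k=2: a=1, p=64, q=9
  k=3: a=2, p=185, q=26
  k=4: a=3, p=619, q=87
  k=5: a=1, p=804, q=113

804/113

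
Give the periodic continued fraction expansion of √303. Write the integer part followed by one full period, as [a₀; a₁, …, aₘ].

[17; 2, 2, 5, 2, 2, 34]

a₀ = ⌊√303⌋ = 17.
With m₀=0, d₀=1 and mₖ₊₁ = dₖaₖ − mₖ, dₖ₊₁ = (n − mₖ₊₁²)/dₖ, aₖ₊₁ = ⌊(a₀+mₖ₊₁)/dₖ₊₁⌋:
  k=1: m=17, d=14, a=2
  k=2: m=11, d=13, a=2
  k=3: m=15, d=6, a=5
  k=4: m=15, d=13, a=2
  k=5: m=11, d=14, a=2
  k=6: m=17, d=1, a=34
d=1 and a=2a₀=34 at k=6, so the next step gives (m, d) = (17, 14) again — its k=1 value — and the period has length 6.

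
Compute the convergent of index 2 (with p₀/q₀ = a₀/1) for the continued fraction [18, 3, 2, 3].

Using pₖ = aₖpₖ₋₁ + pₖ₋₂, qₖ = aₖqₖ₋₁ + qₖ₋₂ (with p₋₁=1, p₋₂=0, q₋₁=0, q₋₂=1):
  k=0: a=18, p=18, q=1
  k=1: a=3, p=55, q=3
  k=2: a=2, p=128, q=7

128/7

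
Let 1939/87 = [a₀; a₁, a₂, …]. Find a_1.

3

1939 = 22·87 + 25   →  a_0 = 22
87 = 3·25 + 12   →  a_1 = 3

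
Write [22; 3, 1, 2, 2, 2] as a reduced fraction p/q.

Using pₖ = aₖpₖ₋₁ + pₖ₋₂ and qₖ = aₖqₖ₋₁ + qₖ₋₂:
  k=0: a=22, p=22, q=1
  k=1: a=3, p=67, q=3
  k=2: a=1, p=89, q=4
  k=3: a=2, p=245, q=11
  k=4: a=2, p=579, q=26
  k=5: a=2, p=1403, q=63

1403/63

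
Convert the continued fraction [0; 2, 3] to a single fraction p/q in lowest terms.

3/7

Using pₖ = aₖpₖ₋₁ + pₖ₋₂ and qₖ = aₖqₖ₋₁ + qₖ₋₂:
  k=0: a=0, p=0, q=1
  k=1: a=2, p=1, q=2
  k=2: a=3, p=3, q=7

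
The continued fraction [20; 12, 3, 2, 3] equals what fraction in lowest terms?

5924/295

Fold from the inside: start with 3/1.
  2 + 1/3 = 7/3
  3 + 3/7 = 24/7
  12 + 7/24 = 295/24
  20 + 24/295 = 5924/295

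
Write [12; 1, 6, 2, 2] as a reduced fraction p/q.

Fold from the inside: start with 2/1.
  2 + 1/2 = 5/2
  6 + 2/5 = 32/5
  1 + 5/32 = 37/32
  12 + 32/37 = 476/37

476/37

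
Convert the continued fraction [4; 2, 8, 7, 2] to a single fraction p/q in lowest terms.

Using pₖ = aₖpₖ₋₁ + pₖ₋₂ and qₖ = aₖqₖ₋₁ + qₖ₋₂:
  k=0: a=4, p=4, q=1
  k=1: a=2, p=9, q=2
  k=2: a=8, p=76, q=17
  k=3: a=7, p=541, q=121
  k=4: a=2, p=1158, q=259

1158/259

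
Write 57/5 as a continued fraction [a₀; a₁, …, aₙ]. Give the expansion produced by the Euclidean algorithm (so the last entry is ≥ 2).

57 = 11·5 + 2
5 = 2·2 + 1
2 = 2·1 + 0  (stop)
So 57/5 = [11; 2, 2].

[11; 2, 2]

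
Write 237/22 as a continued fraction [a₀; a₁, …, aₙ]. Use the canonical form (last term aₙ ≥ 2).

237 = 10×22 + 17
22 = 1×17 + 5
17 = 3×5 + 2
5 = 2×2 + 1
2 = 2×1 + 0  (stop)
So 237/22 = [10; 1, 3, 2, 2].

[10; 1, 3, 2, 2]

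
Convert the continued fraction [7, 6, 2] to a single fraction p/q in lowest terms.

93/13

Using pₖ = aₖpₖ₋₁ + pₖ₋₂ and qₖ = aₖqₖ₋₁ + qₖ₋₂:
  k=0: a=7, p=7, q=1
  k=1: a=6, p=43, q=6
  k=2: a=2, p=93, q=13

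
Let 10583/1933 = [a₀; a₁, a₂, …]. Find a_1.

10583 = 5·1933 + 918   →  a_0 = 5
1933 = 2·918 + 97   →  a_1 = 2

2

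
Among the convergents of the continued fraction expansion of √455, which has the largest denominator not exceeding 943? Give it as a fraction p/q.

√455 = [21; 3, 42, …] (period length 2).
Convergents:
  p_0/q_0 = 21/1
  p_1/q_1 = 64/3
  p_2/q_2 = 2709/127
  p_3/q_3 = 8191/384
  p_4/q_4 = 346731/16255
q_3 = 384 ≤ 943 < 16255 = q_4, so the answer is 8191/384.

8191/384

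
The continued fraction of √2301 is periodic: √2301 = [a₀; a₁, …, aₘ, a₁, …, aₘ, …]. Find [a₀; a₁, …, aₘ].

[47; 1, 30, 1, 94]

a₀ = ⌊√2301⌋ = 47.
With m₀=0, d₀=1 and mₖ₊₁ = dₖaₖ − mₖ, dₖ₊₁ = (n − mₖ₊₁²)/dₖ, aₖ₊₁ = ⌊(a₀+mₖ₊₁)/dₖ₊₁⌋:
  k=1: m=47, d=92, a=1
  k=2: m=45, d=3, a=30
  k=3: m=45, d=92, a=1
  k=4: m=47, d=1, a=94
d=1 and a=2a₀=94 at k=4, so the next step gives (m, d) = (47, 92) again — its k=1 value — and the period has length 4.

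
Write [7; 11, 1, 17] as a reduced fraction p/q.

Using pₖ = aₖpₖ₋₁ + pₖ₋₂ and qₖ = aₖqₖ₋₁ + qₖ₋₂:
  k=0: a=7, p=7, q=1
  k=1: a=11, p=78, q=11
  k=2: a=1, p=85, q=12
  k=3: a=17, p=1523, q=215

1523/215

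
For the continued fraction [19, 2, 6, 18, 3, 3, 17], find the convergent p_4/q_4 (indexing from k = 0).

14032/721

Using pₖ = aₖpₖ₋₁ + pₖ₋₂, qₖ = aₖqₖ₋₁ + qₖ₋₂ (with p₋₁=1, p₋₂=0, q₋₁=0, q₋₂=1):
  k=0: a=19, p=19, q=1
  k=1: a=2, p=39, q=2
  k=2: a=6, p=253, q=13
  k=3: a=18, p=4593, q=236
  k=4: a=3, p=14032, q=721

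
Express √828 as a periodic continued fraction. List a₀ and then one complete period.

a₀ = ⌊√828⌋ = 28.
With m₀=0, d₀=1 and mₖ₊₁ = dₖaₖ − mₖ, dₖ₊₁ = (n − mₖ₊₁²)/dₖ, aₖ₊₁ = ⌊(a₀+mₖ₊₁)/dₖ₊₁⌋:
  k=1: m=28, d=44, a=1
  k=2: m=16, d=13, a=3
  k=3: m=23, d=23, a=2
  k=4: m=23, d=13, a=3
  k=5: m=16, d=44, a=1
  k=6: m=28, d=1, a=56
d=1 and a=2a₀=56 at k=6, so the next step gives (m, d) = (28, 44) again — its k=1 value — and the period has length 6.

[28; 1, 3, 2, 3, 1, 56]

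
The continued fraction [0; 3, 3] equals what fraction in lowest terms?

3/10

Fold from the inside: start with 3/1.
  3 + 1/3 = 10/3
  0 + 3/10 = 3/10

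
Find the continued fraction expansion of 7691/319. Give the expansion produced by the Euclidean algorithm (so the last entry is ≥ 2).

7691 = 24·319 + 35
319 = 9·35 + 4
35 = 8·4 + 3
4 = 1·3 + 1
3 = 3·1 + 0  (stop)
So 7691/319 = [24; 9, 8, 1, 3].

[24; 9, 8, 1, 3]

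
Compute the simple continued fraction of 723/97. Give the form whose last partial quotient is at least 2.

[7; 2, 4, 1, 8]

723 = 7*97 + 44
97 = 2*44 + 9
44 = 4*9 + 8
9 = 1*8 + 1
8 = 8*1 + 0  (stop)
So 723/97 = [7; 2, 4, 1, 8].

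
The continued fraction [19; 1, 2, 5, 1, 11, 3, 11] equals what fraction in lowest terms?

Using pₖ = aₖpₖ₋₁ + pₖ₋₂ and qₖ = aₖqₖ₋₁ + qₖ₋₂:
  k=0: a=19, p=19, q=1
  k=1: a=1, p=20, q=1
  k=2: a=2, p=59, q=3
  k=3: a=5, p=315, q=16
  k=4: a=1, p=374, q=19
  k=5: a=11, p=4429, q=225
  k=6: a=3, p=13661, q=694
  k=7: a=11, p=154700, q=7859

154700/7859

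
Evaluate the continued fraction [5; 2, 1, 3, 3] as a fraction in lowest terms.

193/36

Using pₖ = aₖpₖ₋₁ + pₖ₋₂ and qₖ = aₖqₖ₋₁ + qₖ₋₂:
  k=0: a=5, p=5, q=1
  k=1: a=2, p=11, q=2
  k=2: a=1, p=16, q=3
  k=3: a=3, p=59, q=11
  k=4: a=3, p=193, q=36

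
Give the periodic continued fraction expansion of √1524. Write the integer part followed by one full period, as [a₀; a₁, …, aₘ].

[39; 26, 78]

a₀ = ⌊√1524⌋ = 39.
With m₀=0, d₀=1 and mₖ₊₁ = dₖaₖ − mₖ, dₖ₊₁ = (n − mₖ₊₁²)/dₖ, aₖ₊₁ = ⌊(a₀+mₖ₊₁)/dₖ₊₁⌋:
  k=1: m=39, d=3, a=26
  k=2: m=39, d=1, a=78
d=1 and a=2a₀=78 at k=2, so the next step gives (m, d) = (39, 3) again — its k=1 value — and the period has length 2.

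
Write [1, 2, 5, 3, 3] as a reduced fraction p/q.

Fold from the inside: start with 3/1.
  3 + 1/3 = 10/3
  5 + 3/10 = 53/10
  2 + 10/53 = 116/53
  1 + 53/116 = 169/116

169/116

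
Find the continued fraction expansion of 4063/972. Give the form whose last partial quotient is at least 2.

4063 = 4×972 + 175
972 = 5×175 + 97
175 = 1×97 + 78
97 = 1×78 + 19
78 = 4×19 + 2
19 = 9×2 + 1
2 = 2×1 + 0  (stop)
So 4063/972 = [4; 5, 1, 1, 4, 9, 2].

[4; 5, 1, 1, 4, 9, 2]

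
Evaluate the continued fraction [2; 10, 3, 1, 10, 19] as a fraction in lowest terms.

Using pₖ = aₖpₖ₋₁ + pₖ₋₂ and qₖ = aₖqₖ₋₁ + qₖ₋₂:
  k=0: a=2, p=2, q=1
  k=1: a=10, p=21, q=10
  k=2: a=3, p=65, q=31
  k=3: a=1, p=86, q=41
  k=4: a=10, p=925, q=441
  k=5: a=19, p=17661, q=8420

17661/8420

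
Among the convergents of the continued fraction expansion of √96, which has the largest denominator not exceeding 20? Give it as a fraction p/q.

49/5

√96 = [9; 1, 3, 1, 18, …] (period length 4).
Convergents:
  p_0/q_0 = 9/1
  p_1/q_1 = 10/1
  p_2/q_2 = 39/4
  p_3/q_3 = 49/5
  p_4/q_4 = 921/94
q_3 = 5 ≤ 20 < 94 = q_4, so the answer is 49/5.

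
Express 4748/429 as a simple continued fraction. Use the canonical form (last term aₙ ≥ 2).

[11; 14, 1, 3, 1, 5]

4748 = 11*429 + 29
429 = 14*29 + 23
29 = 1*23 + 6
23 = 3*6 + 5
6 = 1*5 + 1
5 = 5*1 + 0  (stop)
So 4748/429 = [11; 14, 1, 3, 1, 5].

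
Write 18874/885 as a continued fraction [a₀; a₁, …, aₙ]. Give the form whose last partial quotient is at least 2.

18874 = 21×885 + 289
885 = 3×289 + 18
289 = 16×18 + 1
18 = 18×1 + 0  (stop)
So 18874/885 = [21; 3, 16, 18].

[21; 3, 16, 18]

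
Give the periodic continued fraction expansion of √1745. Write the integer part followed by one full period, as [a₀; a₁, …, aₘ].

[41; 1, 3, 2, 2, 3, 1, 82]

a₀ = ⌊√1745⌋ = 41.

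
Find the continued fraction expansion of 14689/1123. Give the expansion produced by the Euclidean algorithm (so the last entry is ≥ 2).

14689 = 13*1123 + 90
1123 = 12*90 + 43
90 = 2*43 + 4
43 = 10*4 + 3
4 = 1*3 + 1
3 = 3*1 + 0  (stop)
So 14689/1123 = [13; 12, 2, 10, 1, 3].

[13; 12, 2, 10, 1, 3]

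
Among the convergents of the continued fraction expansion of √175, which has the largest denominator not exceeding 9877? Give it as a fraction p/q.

53087/4013

√175 = [13; 4, 2, 1, 2, 4, 26, …] (period length 6).
Convergents:
  p_0/q_0 = 13/1
  p_1/q_1 = 53/4
  p_2/q_2 = 119/9
  p_3/q_3 = 172/13
  p_4/q_4 = 463/35
  p_5/q_5 = 2024/153
  p_6/q_6 = 53087/4013
  p_7/q_7 = 214372/16205
q_6 = 4013 ≤ 9877 < 16205 = q_7, so the answer is 53087/4013.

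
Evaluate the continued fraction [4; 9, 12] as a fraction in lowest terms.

448/109

Fold from the inside: start with 12/1.
  9 + 1/12 = 109/12
  4 + 12/109 = 448/109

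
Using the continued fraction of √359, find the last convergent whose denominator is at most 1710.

√359 = [18; 1, 17, 1, 36, …] (period length 4).
Convergents:
  p_0/q_0 = 18/1
  p_1/q_1 = 19/1
  p_2/q_2 = 341/18
  p_3/q_3 = 360/19
  p_4/q_4 = 13301/702
  p_5/q_5 = 13661/721
  p_6/q_6 = 245538/12959
q_5 = 721 ≤ 1710 < 12959 = q_6, so the answer is 13661/721.

13661/721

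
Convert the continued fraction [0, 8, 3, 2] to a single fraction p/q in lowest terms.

7/58

Using pₖ = aₖpₖ₋₁ + pₖ₋₂ and qₖ = aₖqₖ₋₁ + qₖ₋₂:
  k=0: a=0, p=0, q=1
  k=1: a=8, p=1, q=8
  k=2: a=3, p=3, q=25
  k=3: a=2, p=7, q=58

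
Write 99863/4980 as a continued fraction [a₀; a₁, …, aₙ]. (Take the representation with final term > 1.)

[20; 18, 1, 14, 2, 8]

99863 = 20*4980 + 263
4980 = 18*263 + 246
263 = 1*246 + 17
246 = 14*17 + 8
17 = 2*8 + 1
8 = 8*1 + 0  (stop)
So 99863/4980 = [20; 18, 1, 14, 2, 8].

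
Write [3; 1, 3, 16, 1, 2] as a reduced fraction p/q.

762/203

Fold from the inside: start with 2/1.
  1 + 1/2 = 3/2
  16 + 2/3 = 50/3
  3 + 3/50 = 153/50
  1 + 50/153 = 203/153
  3 + 153/203 = 762/203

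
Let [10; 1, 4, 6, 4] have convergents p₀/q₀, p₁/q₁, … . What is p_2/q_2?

Using pₖ = aₖpₖ₋₁ + pₖ₋₂, qₖ = aₖqₖ₋₁ + qₖ₋₂ (with p₋₁=1, p₋₂=0, q₋₁=0, q₋₂=1):
  k=0: a=10, p=10, q=1
  k=1: a=1, p=11, q=1
  k=2: a=4, p=54, q=5

54/5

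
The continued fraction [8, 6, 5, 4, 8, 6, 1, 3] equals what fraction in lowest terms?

Fold from the inside: start with 3/1.
  1 + 1/3 = 4/3
  6 + 3/4 = 27/4
  8 + 4/27 = 220/27
  4 + 27/220 = 907/220
  5 + 220/907 = 4755/907
  6 + 907/4755 = 29437/4755
  8 + 4755/29437 = 240251/29437

240251/29437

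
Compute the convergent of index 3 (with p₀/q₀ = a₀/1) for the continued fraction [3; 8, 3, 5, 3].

Using pₖ = aₖpₖ₋₁ + pₖ₋₂, qₖ = aₖqₖ₋₁ + qₖ₋₂ (with p₋₁=1, p₋₂=0, q₋₁=0, q₋₂=1):
  k=0: a=3, p=3, q=1
  k=1: a=8, p=25, q=8
  k=2: a=3, p=78, q=25
  k=3: a=5, p=415, q=133

415/133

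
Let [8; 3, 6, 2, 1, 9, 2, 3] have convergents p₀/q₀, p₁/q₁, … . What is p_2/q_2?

158/19

Using pₖ = aₖpₖ₋₁ + pₖ₋₂, qₖ = aₖqₖ₋₁ + qₖ₋₂ (with p₋₁=1, p₋₂=0, q₋₁=0, q₋₂=1):
  k=0: a=8, p=8, q=1
  k=1: a=3, p=25, q=3
  k=2: a=6, p=158, q=19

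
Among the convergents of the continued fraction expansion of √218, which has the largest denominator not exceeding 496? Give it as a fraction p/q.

7220/489

√218 = [14; 1, 3, 3, 1, 28, …] (period length 5).
Convergents:
  p_0/q_0 = 14/1
  p_1/q_1 = 15/1
  p_2/q_2 = 59/4
  p_3/q_3 = 192/13
  p_4/q_4 = 251/17
  p_5/q_5 = 7220/489
  p_6/q_6 = 7471/506
q_5 = 489 ≤ 496 < 506 = q_6, so the answer is 7220/489.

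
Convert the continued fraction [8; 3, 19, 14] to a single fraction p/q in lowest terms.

6787/815

Fold from the inside: start with 14/1.
  19 + 1/14 = 267/14
  3 + 14/267 = 815/267
  8 + 267/815 = 6787/815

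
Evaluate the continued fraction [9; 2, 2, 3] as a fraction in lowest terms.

Using pₖ = aₖpₖ₋₁ + pₖ₋₂ and qₖ = aₖqₖ₋₁ + qₖ₋₂:
  k=0: a=9, p=9, q=1
  k=1: a=2, p=19, q=2
  k=2: a=2, p=47, q=5
  k=3: a=3, p=160, q=17

160/17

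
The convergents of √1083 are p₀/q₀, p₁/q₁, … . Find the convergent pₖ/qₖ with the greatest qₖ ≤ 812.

23859/725

√1083 = [32; 1, 9, 1, 64, …] (period length 4).
Convergents:
  p_0/q_0 = 32/1
  p_1/q_1 = 33/1
  p_2/q_2 = 329/10
  p_3/q_3 = 362/11
  p_4/q_4 = 23497/714
  p_5/q_5 = 23859/725
  p_6/q_6 = 238228/7239
q_5 = 725 ≤ 812 < 7239 = q_6, so the answer is 23859/725.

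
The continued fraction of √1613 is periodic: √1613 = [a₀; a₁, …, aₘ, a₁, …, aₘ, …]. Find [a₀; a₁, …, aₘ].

a₀ = ⌊√1613⌋ = 40.

[40; 6, 6, 80]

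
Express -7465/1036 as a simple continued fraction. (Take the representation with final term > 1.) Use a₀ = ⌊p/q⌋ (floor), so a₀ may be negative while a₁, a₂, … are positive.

[-8; 1, 3, 1, 6, 2, 1, 9]

-7465 = -8*1036 + 823
1036 = 1*823 + 213
823 = 3*213 + 184
213 = 1*184 + 29
184 = 6*29 + 10
29 = 2*10 + 9
10 = 1*9 + 1
9 = 9*1 + 0  (stop)
So -7465/1036 = [-8; 1, 3, 1, 6, 2, 1, 9].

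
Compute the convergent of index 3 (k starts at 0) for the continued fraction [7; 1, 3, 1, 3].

39/5

Using pₖ = aₖpₖ₋₁ + pₖ₋₂, qₖ = aₖqₖ₋₁ + qₖ₋₂ (with p₋₁=1, p₋₂=0, q₋₁=0, q₋₂=1):
  k=0: a=7, p=7, q=1
  k=1: a=1, p=8, q=1
  k=2: a=3, p=31, q=4
  k=3: a=1, p=39, q=5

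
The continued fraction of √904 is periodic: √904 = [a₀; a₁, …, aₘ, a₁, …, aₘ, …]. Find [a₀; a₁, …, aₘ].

[30; 15, 60]

a₀ = ⌊√904⌋ = 30.
With m₀=0, d₀=1 and mₖ₊₁ = dₖaₖ − mₖ, dₖ₊₁ = (n − mₖ₊₁²)/dₖ, aₖ₊₁ = ⌊(a₀+mₖ₊₁)/dₖ₊₁⌋:
  k=1: m=30, d=4, a=15
  k=2: m=30, d=1, a=60
d=1 and a=2a₀=60 at k=2, so the next step gives (m, d) = (30, 4) again — its k=1 value — and the period has length 2.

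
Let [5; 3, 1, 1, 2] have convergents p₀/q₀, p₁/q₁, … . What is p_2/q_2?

Using pₖ = aₖpₖ₋₁ + pₖ₋₂, qₖ = aₖqₖ₋₁ + qₖ₋₂ (with p₋₁=1, p₋₂=0, q₋₁=0, q₋₂=1):
  k=0: a=5, p=5, q=1
  k=1: a=3, p=16, q=3
  k=2: a=1, p=21, q=4

21/4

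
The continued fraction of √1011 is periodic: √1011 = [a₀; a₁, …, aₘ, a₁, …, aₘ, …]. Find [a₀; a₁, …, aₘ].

a₀ = ⌊√1011⌋ = 31.
With m₀=0, d₀=1 and mₖ₊₁ = dₖaₖ − mₖ, dₖ₊₁ = (n − mₖ₊₁²)/dₖ, aₖ₊₁ = ⌊(a₀+mₖ₊₁)/dₖ₊₁⌋:
  k=1: m=31, d=50, a=1
  k=2: m=19, d=13, a=3
  k=3: m=20, d=47, a=1
  k=4: m=27, d=6, a=9
  k=5: m=27, d=47, a=1
  k=6: m=20, d=13, a=3
  k=7: m=19, d=50, a=1
  k=8: m=31, d=1, a=62
d=1 and a=2a₀=62 at k=8, so the next step gives (m, d) = (31, 50) again — its k=1 value — and the period has length 8.

[31; 1, 3, 1, 9, 1, 3, 1, 62]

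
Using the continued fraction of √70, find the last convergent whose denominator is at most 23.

√70 = [8; 2, 1, 2, 1, 2, 16, …] (period length 6).
Convergents:
  p_0/q_0 = 8/1
  p_1/q_1 = 17/2
  p_2/q_2 = 25/3
  p_3/q_3 = 67/8
  p_4/q_4 = 92/11
  p_5/q_5 = 251/30
q_4 = 11 ≤ 23 < 30 = q_5, so the answer is 92/11.

92/11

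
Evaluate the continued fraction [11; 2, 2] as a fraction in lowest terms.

57/5

Fold from the inside: start with 2/1.
  2 + 1/2 = 5/2
  11 + 2/5 = 57/5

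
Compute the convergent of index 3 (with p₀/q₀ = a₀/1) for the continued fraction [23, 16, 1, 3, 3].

1545/67

Using pₖ = aₖpₖ₋₁ + pₖ₋₂, qₖ = aₖqₖ₋₁ + qₖ₋₂ (with p₋₁=1, p₋₂=0, q₋₁=0, q₋₂=1):
  k=0: a=23, p=23, q=1
  k=1: a=16, p=369, q=16
  k=2: a=1, p=392, q=17
  k=3: a=3, p=1545, q=67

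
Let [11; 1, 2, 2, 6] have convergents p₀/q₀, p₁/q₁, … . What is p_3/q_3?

82/7

Using pₖ = aₖpₖ₋₁ + pₖ₋₂, qₖ = aₖqₖ₋₁ + qₖ₋₂ (with p₋₁=1, p₋₂=0, q₋₁=0, q₋₂=1):
  k=0: a=11, p=11, q=1
  k=1: a=1, p=12, q=1
  k=2: a=2, p=35, q=3
  k=3: a=2, p=82, q=7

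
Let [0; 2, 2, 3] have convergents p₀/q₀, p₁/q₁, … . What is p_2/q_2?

Using pₖ = aₖpₖ₋₁ + pₖ₋₂, qₖ = aₖqₖ₋₁ + qₖ₋₂ (with p₋₁=1, p₋₂=0, q₋₁=0, q₋₂=1):
  k=0: a=0, p=0, q=1
  k=1: a=2, p=1, q=2
  k=2: a=2, p=2, q=5

2/5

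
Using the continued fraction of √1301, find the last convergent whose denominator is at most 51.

√1301 = [36; 14, 2, 2, 2, 2, 14, 72, …] (period length 7).
Convergents:
  p_0/q_0 = 36/1
  p_1/q_1 = 505/14
  p_2/q_2 = 1046/29
  p_3/q_3 = 2597/72
q_2 = 29 ≤ 51 < 72 = q_3, so the answer is 1046/29.

1046/29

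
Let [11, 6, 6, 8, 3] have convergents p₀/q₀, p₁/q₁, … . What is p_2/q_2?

Using pₖ = aₖpₖ₋₁ + pₖ₋₂, qₖ = aₖqₖ₋₁ + qₖ₋₂ (with p₋₁=1, p₋₂=0, q₋₁=0, q₋₂=1):
  k=0: a=11, p=11, q=1
  k=1: a=6, p=67, q=6
  k=2: a=6, p=413, q=37

413/37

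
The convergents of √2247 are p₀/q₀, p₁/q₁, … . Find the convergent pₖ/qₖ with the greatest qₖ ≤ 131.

3650/77

√2247 = [47; 2, 2, 15, 2, 2, 94, …] (period length 6).
Convergents:
  p_0/q_0 = 47/1
  p_1/q_1 = 95/2
  p_2/q_2 = 237/5
  p_3/q_3 = 3650/77
  p_4/q_4 = 7537/159
q_3 = 77 ≤ 131 < 159 = q_4, so the answer is 3650/77.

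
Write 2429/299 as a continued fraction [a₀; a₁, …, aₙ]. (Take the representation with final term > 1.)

2429 = 8*299 + 37
299 = 8*37 + 3
37 = 12*3 + 1
3 = 3*1 + 0  (stop)
So 2429/299 = [8; 8, 12, 3].

[8; 8, 12, 3]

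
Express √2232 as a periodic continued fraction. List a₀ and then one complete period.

a₀ = ⌊√2232⌋ = 47.
With m₀=0, d₀=1 and mₖ₊₁ = dₖaₖ − mₖ, dₖ₊₁ = (n − mₖ₊₁²)/dₖ, aₖ₊₁ = ⌊(a₀+mₖ₊₁)/dₖ₊₁⌋:
  k=1: m=47, d=23, a=4
  k=2: m=45, d=9, a=10
  k=3: m=45, d=23, a=4
  k=4: m=47, d=1, a=94
d=1 and a=2a₀=94 at k=4, so the next step gives (m, d) = (47, 23) again — its k=1 value — and the period has length 4.

[47; 4, 10, 4, 94]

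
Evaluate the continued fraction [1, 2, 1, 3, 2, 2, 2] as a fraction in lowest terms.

200/147

Fold from the inside: start with 2/1.
  2 + 1/2 = 5/2
  2 + 2/5 = 12/5
  3 + 5/12 = 41/12
  1 + 12/41 = 53/41
  2 + 41/53 = 147/53
  1 + 53/147 = 200/147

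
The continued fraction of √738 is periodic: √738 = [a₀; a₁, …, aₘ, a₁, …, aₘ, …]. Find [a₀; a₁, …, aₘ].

a₀ = ⌊√738⌋ = 27.
With m₀=0, d₀=1 and mₖ₊₁ = dₖaₖ − mₖ, dₖ₊₁ = (n − mₖ₊₁²)/dₖ, aₖ₊₁ = ⌊(a₀+mₖ₊₁)/dₖ₊₁⌋:
  k=1: m=27, d=9, a=6
  k=2: m=27, d=1, a=54
d=1 and a=2a₀=54 at k=2, so the next step gives (m, d) = (27, 9) again — its k=1 value — and the period has length 2.

[27; 6, 54]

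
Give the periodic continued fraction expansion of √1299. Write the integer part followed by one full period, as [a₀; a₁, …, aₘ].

[36; 24, 72]

a₀ = ⌊√1299⌋ = 36.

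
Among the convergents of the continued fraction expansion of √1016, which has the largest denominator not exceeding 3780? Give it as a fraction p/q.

113761/3569

√1016 = [31; 1, 6, 1, 62, …] (period length 4).
Convergents:
  p_0/q_0 = 31/1
  p_1/q_1 = 32/1
  p_2/q_2 = 223/7
  p_3/q_3 = 255/8
  p_4/q_4 = 16033/503
  p_5/q_5 = 16288/511
  p_6/q_6 = 113761/3569
  p_7/q_7 = 130049/4080
q_6 = 3569 ≤ 3780 < 4080 = q_7, so the answer is 113761/3569.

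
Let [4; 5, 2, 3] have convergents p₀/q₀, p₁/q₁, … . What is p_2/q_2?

46/11

Using pₖ = aₖpₖ₋₁ + pₖ₋₂, qₖ = aₖqₖ₋₁ + qₖ₋₂ (with p₋₁=1, p₋₂=0, q₋₁=0, q₋₂=1):
  k=0: a=4, p=4, q=1
  k=1: a=5, p=21, q=5
  k=2: a=2, p=46, q=11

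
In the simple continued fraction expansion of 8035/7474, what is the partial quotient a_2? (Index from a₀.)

8035 = 1·7474 + 561   →  a_0 = 1
7474 = 13·561 + 181   →  a_1 = 13
561 = 3·181 + 18   →  a_2 = 3

3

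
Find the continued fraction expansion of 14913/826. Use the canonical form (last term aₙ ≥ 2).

[18; 18, 2, 1, 4, 3]

14913 = 18·826 + 45
826 = 18·45 + 16
45 = 2·16 + 13
16 = 1·13 + 3
13 = 4·3 + 1
3 = 3·1 + 0  (stop)
So 14913/826 = [18; 18, 2, 1, 4, 3].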